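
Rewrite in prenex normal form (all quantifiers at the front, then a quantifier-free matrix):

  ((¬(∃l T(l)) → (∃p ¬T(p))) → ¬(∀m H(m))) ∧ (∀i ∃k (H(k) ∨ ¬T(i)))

First replace A → B with ¬A ∨ B.
  (¬(¬¬(∃l T(l)) ∨ (∃p ¬T(p))) ∨ ¬(∀m H(m))) ∧ (∀i ∃k (H(k) ∨ ¬T(i)))
Move each ¬ inward, flipping quantifiers it crosses:
  ((∀l ¬T(l)) ∧ (∀p T(p)) ∨ (∃m ¬H(m))) ∧ (∀i ∃k (H(k) ∨ ¬T(i)))
Extract every quantifier outward, since the variables are now distinct and don't occur free across branches:
  ∀l ∀p ∃m ∀i ∃k ((¬T(l) ∧ T(p) ∨ ¬H(m)) ∧ (H(k) ∨ ¬T(i)))

∀l ∀p ∃m ∀i ∃k ((¬T(l) ∧ T(p) ∨ ¬H(m)) ∧ (H(k) ∨ ¬T(i)))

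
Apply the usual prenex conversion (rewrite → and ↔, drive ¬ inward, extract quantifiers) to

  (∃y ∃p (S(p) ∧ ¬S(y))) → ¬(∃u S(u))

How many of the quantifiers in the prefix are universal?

3

First replace A → B with ¬A ∨ B.
  ¬(∃y ∃p (S(p) ∧ ¬S(y))) ∨ ¬(∃u S(u))
Drive negations inward (¬∀x A ≡ ∃x ¬A, ¬∃x A ≡ ∀x ¬A, De Morgan for ∧/∨):
  (∀y ∀p (¬S(p) ∨ S(y))) ∨ (∀u ¬S(u))
Extract every quantifier outward, since the variables are now distinct and don't occur free across branches:
  ∀y ∀p ∀u (¬S(p) ∨ S(y) ∨ ¬S(u))
The prefix is ∀y ∀p ∀u: 3 universal, 0 existential.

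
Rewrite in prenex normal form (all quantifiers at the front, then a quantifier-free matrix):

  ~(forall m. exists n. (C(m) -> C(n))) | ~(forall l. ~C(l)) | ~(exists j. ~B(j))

First replace A → B with ¬A ∨ B.
  ~(forall m. exists n. (~C(m) | C(n))) | ~(forall l. ~C(l)) | ~(exists j. ~B(j))
Move each ¬ inward, flipping quantifiers it crosses:
  (exists m. forall n. (C(m) & ~C(n))) | (exists l. C(l)) | (forall j. B(j))
All bound variables are already distinct, so no renaming is needed.
Pull the quantifiers to the front (each side's bound variable is not free in the other side):
  exists m. forall n. exists l. forall j. (C(m) & ~C(n) | C(l) | B(j))

exists m. forall n. exists l. forall j. (C(m) & ~C(n) | C(l) | B(j))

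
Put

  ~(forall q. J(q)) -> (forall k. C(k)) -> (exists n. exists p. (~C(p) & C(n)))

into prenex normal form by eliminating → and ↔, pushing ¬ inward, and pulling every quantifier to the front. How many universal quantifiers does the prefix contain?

First replace A → B with ¬A ∨ B.
  ~~(forall q. J(q)) | ~(forall k. C(k)) | (exists n. exists p. (~C(p) & C(n)))
Push ¬ through the quantifiers and connectives to reach negation normal form:
  (forall q. J(q)) | (exists k. ~C(k)) | (exists n. exists p. (~C(p) & C(n)))
All bound variables are already distinct, so no renaming is needed.
Pull the quantifiers to the front (each side's bound variable is not free in the other side):
  forall q. exists k. exists n. exists p. (J(q) | ~C(k) | ~C(p) & C(n))
The prefix is forall q exists k exists n exists p: 1 universal, 3 existential.

1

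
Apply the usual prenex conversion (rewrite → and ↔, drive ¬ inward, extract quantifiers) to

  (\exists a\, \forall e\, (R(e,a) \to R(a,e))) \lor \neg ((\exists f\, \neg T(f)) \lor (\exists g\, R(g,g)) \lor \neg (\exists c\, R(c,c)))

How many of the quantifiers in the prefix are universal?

3

Rewrite implications/biconditionals: A → B as ¬A ∨ B.
  (\exists a\, \forall e\, (\neg R(e,a) \lor R(a,e))) \lor \neg ((\exists f\, \neg T(f)) \lor (\exists g\, R(g,g)) \lor \neg (\exists c\, R(c,c)))
Push ¬ through the quantifiers and connectives to reach negation normal form:
  (\exists a\, \forall e\, (\neg R(e,a) \lor R(a,e))) \lor (\forall f\, T(f)) \land (\forall g\, \neg R(g,g)) \land (\exists c\, R(c,c))
All bound variables are already distinct, so no renaming is needed.
Pull the quantifiers to the front (each side's bound variable is not free in the other side):
  \exists a\, \forall e\, \forall f\, \forall g\, \exists c\, (\neg R(e,a) \lor R(a,e) \lor T(f) \land \neg R(g,g) \land R(c,c))
The prefix is \exists a \forall e \forall f \forall g \exists c: 3 universal, 2 existential.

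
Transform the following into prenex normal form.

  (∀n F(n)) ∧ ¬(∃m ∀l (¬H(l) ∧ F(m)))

Push ¬ through the quantifiers and connectives to reach negation normal form:
  (∀n F(n)) ∧ (∀m ∃l (H(l) ∨ ¬F(m)))
All bound variables are already distinct, so no renaming is needed.
Finally move all quantifiers to the prefix:
  ∀n ∀m ∃l (F(n) ∧ (H(l) ∨ ¬F(m)))

∀n ∀m ∃l (F(n) ∧ (H(l) ∨ ¬F(m)))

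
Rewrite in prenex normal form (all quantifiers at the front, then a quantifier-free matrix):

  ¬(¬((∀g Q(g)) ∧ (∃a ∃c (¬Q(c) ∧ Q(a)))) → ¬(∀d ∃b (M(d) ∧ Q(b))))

∃g ∀a ∀c ∀d ∃b ((¬Q(g) ∨ Q(c) ∨ ¬Q(a)) ∧ M(d) ∧ Q(b))

Rewrite implications/biconditionals: A → B as ¬A ∨ B.
  ¬(¬¬((∀g Q(g)) ∧ (∃a ∃c (¬Q(c) ∧ Q(a)))) ∨ ¬(∀d ∃b (M(d) ∧ Q(b))))
Move each ¬ inward, flipping quantifiers it crosses:
  ((∃g ¬Q(g)) ∨ (∀a ∀c (Q(c) ∨ ¬Q(a)))) ∧ (∀d ∃b (M(d) ∧ Q(b)))
All bound variables are already distinct, so no renaming is needed.
Extract every quantifier outward, since the variables are now distinct and don't occur free across branches:
  ∃g ∀a ∀c ∀d ∃b ((¬Q(g) ∨ Q(c) ∨ ¬Q(a)) ∧ M(d) ∧ Q(b))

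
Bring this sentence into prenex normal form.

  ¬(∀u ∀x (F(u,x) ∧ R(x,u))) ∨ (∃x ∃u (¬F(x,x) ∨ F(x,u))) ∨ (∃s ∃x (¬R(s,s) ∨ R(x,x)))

Drive negations inward (¬∀x A ≡ ∃x ¬A, ¬∃x A ≡ ∀x ¬A, De Morgan for ∧/∨):
  (∃u ∃x (¬F(u,x) ∨ ¬R(x,u))) ∨ (∃x ∃u (¬F(x,x) ∨ F(x,u))) ∨ (∃s ∃x (¬R(s,s) ∨ R(x,x)))
Rename bound variables to avoid capture: x↦r, u↦z1, x↦a.
  (∃u ∃x (¬F(u,x) ∨ ¬R(x,u))) ∨ (∃r ∃z1 (¬F(r,r) ∨ F(r,z1))) ∨ (∃s ∃a (¬R(s,s) ∨ R(a,a)))
Pull the quantifiers to the front (each side's bound variable is not free in the other side):
  ∃u ∃x ∃r ∃z1 ∃s ∃a (¬F(u,x) ∨ ¬R(x,u) ∨ ¬F(r,r) ∨ F(r,z1) ∨ ¬R(s,s) ∨ R(a,a))

∃u ∃x ∃r ∃z1 ∃s ∃a (¬F(u,x) ∨ ¬R(x,u) ∨ ¬F(r,r) ∨ F(r,z1) ∨ ¬R(s,s) ∨ R(a,a))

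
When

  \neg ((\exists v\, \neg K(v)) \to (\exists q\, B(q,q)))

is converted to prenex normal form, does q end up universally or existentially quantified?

First replace A → B with ¬A ∨ B.
  \neg (\neg (\exists v\, \neg K(v)) \lor (\exists q\, B(q,q)))
Drive negations inward (¬∀x A ≡ ∃x ¬A, ¬∃x A ≡ ∀x ¬A, De Morgan for ∧/∨):
  (\exists v\, \neg K(v)) \land (\forall q\, \neg B(q,q))
Finally move all quantifiers to the prefix:
  \exists v\, \forall q\, (\neg K(v) \land \neg B(q,q))
The quantifier \exists q sits under an odd number of negations (counting the antecedent side of each →), so it flips to \forall q.

universal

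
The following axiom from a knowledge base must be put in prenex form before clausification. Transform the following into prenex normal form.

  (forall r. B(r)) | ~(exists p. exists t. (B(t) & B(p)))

forall r. forall p. forall t. (B(r) | ~B(t) | ~B(p))

Drive negations inward (¬∀x A ≡ ∃x ¬A, ¬∃x A ≡ ∀x ¬A, De Morgan for ∧/∨):
  (forall r. B(r)) | (forall p. forall t. (~B(t) | ~B(p)))
All bound variables are already distinct, so no renaming is needed.
Pull the quantifiers to the front (each side's bound variable is not free in the other side):
  forall r. forall p. forall t. (B(r) | ~B(t) | ~B(p))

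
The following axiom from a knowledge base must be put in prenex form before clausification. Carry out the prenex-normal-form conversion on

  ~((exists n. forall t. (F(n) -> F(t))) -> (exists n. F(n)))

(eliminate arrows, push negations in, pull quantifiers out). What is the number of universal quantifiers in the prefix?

2

Rewrite implications/biconditionals: A → B as ¬A ∨ B.
  ~(~(exists n. forall t. (~F(n) | F(t))) | (exists n. F(n)))
Move each ¬ inward, flipping quantifiers it crosses:
  (exists n. forall t. (~F(n) | F(t))) & (forall n. ~F(n))
Standardize variables apart so no two quantifiers bind the same name: n↦y1.
  (exists n. forall t. (~F(n) | F(t))) & (forall y1. ~F(y1))
Extract every quantifier outward, since the variables are now distinct and don't occur free across branches:
  exists n. forall t. forall y1. ((~F(n) | F(t)) & ~F(y1))
The prefix is exists n forall t forall y1: 2 universal, 1 existential.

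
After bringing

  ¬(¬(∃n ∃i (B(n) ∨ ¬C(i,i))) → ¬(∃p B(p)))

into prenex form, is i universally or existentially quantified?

universal

First replace A → B with ¬A ∨ B.
  ¬(¬¬(∃n ∃i (B(n) ∨ ¬C(i,i))) ∨ ¬(∃p B(p)))
Move each ¬ inward, flipping quantifiers it crosses:
  (∀n ∀i (¬B(n) ∧ C(i,i))) ∧ (∃p B(p))
All bound variables are already distinct, so no renaming is needed.
Pull the quantifiers to the front (each side's bound variable is not free in the other side):
  ∀n ∀i ∃p (¬B(n) ∧ C(i,i) ∧ B(p))
The quantifier ∃i sits under an odd number of negations (counting the antecedent side of each →), so it flips to ∀i.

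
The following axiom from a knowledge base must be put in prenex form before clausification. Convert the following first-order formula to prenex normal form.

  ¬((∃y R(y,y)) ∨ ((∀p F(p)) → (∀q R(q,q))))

∀y ∀p ∃q (¬R(y,y) ∧ F(p) ∧ ¬R(q,q))

Eliminate → and ↔ using ¬ and ∨.
  ¬((∃y R(y,y)) ∨ ¬(∀p F(p)) ∨ (∀q R(q,q)))
Move each ¬ inward, flipping quantifiers it crosses:
  (∀y ¬R(y,y)) ∧ (∀p F(p)) ∧ (∃q ¬R(q,q))
Pull the quantifiers to the front (each side's bound variable is not free in the other side):
  ∀y ∀p ∃q (¬R(y,y) ∧ F(p) ∧ ¬R(q,q))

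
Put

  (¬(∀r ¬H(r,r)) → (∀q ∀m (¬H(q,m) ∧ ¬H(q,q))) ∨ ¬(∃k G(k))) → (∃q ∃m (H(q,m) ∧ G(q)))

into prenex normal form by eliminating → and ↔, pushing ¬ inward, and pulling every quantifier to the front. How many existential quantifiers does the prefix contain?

First replace A → B with ¬A ∨ B.
  ¬(¬¬(∀r ¬H(r,r)) ∨ (∀q ∀m (¬H(q,m) ∧ ¬H(q,q))) ∨ ¬(∃k G(k))) ∨ (∃q ∃m (H(q,m) ∧ G(q)))
Drive negations inward (¬∀x A ≡ ∃x ¬A, ¬∃x A ≡ ∀x ¬A, De Morgan for ∧/∨):
  (∃r H(r,r)) ∧ (∃q ∃m (H(q,m) ∨ H(q,q))) ∧ (∃k G(k)) ∨ (∃q ∃m (H(q,m) ∧ G(q)))
Give each quantifier a distinct variable: q↦u, m↦w.
  (∃r H(r,r)) ∧ (∃q ∃m (H(q,m) ∨ H(q,q))) ∧ (∃k G(k)) ∨ (∃u ∃w (H(u,w) ∧ G(u)))
Finally move all quantifiers to the prefix:
  ∃r ∃q ∃m ∃k ∃u ∃w (H(r,r) ∧ (H(q,m) ∨ H(q,q)) ∧ G(k) ∨ H(u,w) ∧ G(u))
The prefix is ∃r ∃q ∃m ∃k ∃u ∃w: 0 universal, 6 existential.

6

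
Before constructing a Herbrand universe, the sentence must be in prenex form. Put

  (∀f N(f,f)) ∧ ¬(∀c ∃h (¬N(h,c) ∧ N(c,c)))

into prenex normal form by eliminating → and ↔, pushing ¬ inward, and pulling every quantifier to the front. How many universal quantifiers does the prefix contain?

2

Move each ¬ inward, flipping quantifiers it crosses:
  (∀f N(f,f)) ∧ (∃c ∀h (N(h,c) ∨ ¬N(c,c)))
All bound variables are already distinct, so no renaming is needed.
Finally move all quantifiers to the prefix:
  ∀f ∃c ∀h (N(f,f) ∧ (N(h,c) ∨ ¬N(c,c)))
The prefix is ∀f ∃c ∀h: 2 universal, 1 existential.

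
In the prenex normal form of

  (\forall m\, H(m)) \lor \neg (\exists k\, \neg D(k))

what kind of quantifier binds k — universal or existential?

Push ¬ through the quantifiers and connectives to reach negation normal form:
  (\forall m\, H(m)) \lor (\forall k\, D(k))
All bound variables are already distinct, so no renaming is needed.
Pull the quantifiers to the front (each side's bound variable is not free in the other side):
  \forall m\, \forall k\, (H(m) \lor D(k))
The quantifier \exists k sits under an odd number of negations, so it flips to \forall k.

universal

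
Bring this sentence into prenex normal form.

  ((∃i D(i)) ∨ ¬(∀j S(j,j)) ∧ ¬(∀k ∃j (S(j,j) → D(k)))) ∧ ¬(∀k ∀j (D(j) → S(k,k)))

∃i ∃j ∃k ∀v ∃p ∃u ((D(i) ∨ ¬S(j,j) ∧ S(v,v) ∧ ¬D(k)) ∧ D(u) ∧ ¬S(p,p))

Eliminate → and ↔ using ¬ and ∨.
  ((∃i D(i)) ∨ ¬(∀j S(j,j)) ∧ ¬(∀k ∃j (¬S(j,j) ∨ D(k)))) ∧ ¬(∀k ∀j (¬D(j) ∨ S(k,k)))
Push ¬ through the quantifiers and connectives to reach negation normal form:
  ((∃i D(i)) ∨ (∃j ¬S(j,j)) ∧ (∃k ∀j (S(j,j) ∧ ¬D(k)))) ∧ (∃k ∃j (D(j) ∧ ¬S(k,k)))
Give each quantifier a distinct variable: j↦v, k↦p, j↦u.
  ((∃i D(i)) ∨ (∃j ¬S(j,j)) ∧ (∃k ∀v (S(v,v) ∧ ¬D(k)))) ∧ (∃p ∃u (D(u) ∧ ¬S(p,p)))
Finally move all quantifiers to the prefix:
  ∃i ∃j ∃k ∀v ∃p ∃u ((D(i) ∨ ¬S(j,j) ∧ S(v,v) ∧ ¬D(k)) ∧ D(u) ∧ ¬S(p,p))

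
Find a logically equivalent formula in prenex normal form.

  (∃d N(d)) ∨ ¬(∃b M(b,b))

Drive negations inward (¬∀x A ≡ ∃x ¬A, ¬∃x A ≡ ∀x ¬A, De Morgan for ∧/∨):
  (∃d N(d)) ∨ (∀b ¬M(b,b))
All bound variables are already distinct, so no renaming is needed.
Pull the quantifiers to the front (each side's bound variable is not free in the other side):
  ∃d ∀b (N(d) ∨ ¬M(b,b))

∃d ∀b (N(d) ∨ ¬M(b,b))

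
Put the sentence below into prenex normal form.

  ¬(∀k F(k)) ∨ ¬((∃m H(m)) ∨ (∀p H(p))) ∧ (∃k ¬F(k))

∃k ∀m ∃p ∃v1 (¬F(k) ∨ ¬H(m) ∧ ¬H(p) ∧ ¬F(v1))

Drive negations inward (¬∀x A ≡ ∃x ¬A, ¬∃x A ≡ ∀x ¬A, De Morgan for ∧/∨):
  (∃k ¬F(k)) ∨ (∀m ¬H(m)) ∧ (∃p ¬H(p)) ∧ (∃k ¬F(k))
Rename bound variables to avoid capture: k↦v1.
  (∃k ¬F(k)) ∨ (∀m ¬H(m)) ∧ (∃p ¬H(p)) ∧ (∃v1 ¬F(v1))
Pull the quantifiers to the front (each side's bound variable is not free in the other side):
  ∃k ∀m ∃p ∃v1 (¬F(k) ∨ ¬H(m) ∧ ¬H(p) ∧ ¬F(v1))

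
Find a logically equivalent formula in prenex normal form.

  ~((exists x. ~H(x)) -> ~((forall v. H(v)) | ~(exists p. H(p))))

Rewrite implications/biconditionals: A → B as ¬A ∨ B.
  ~(~(exists x. ~H(x)) | ~((forall v. H(v)) | ~(exists p. H(p))))
Drive negations inward (¬∀x A ≡ ∃x ¬A, ¬∃x A ≡ ∀x ¬A, De Morgan for ∧/∨):
  (exists x. ~H(x)) & ((forall v. H(v)) | (forall p. ~H(p)))
Extract every quantifier outward, since the variables are now distinct and don't occur free across branches:
  exists x. forall v. forall p. (~H(x) & (H(v) | ~H(p)))

exists x. forall v. forall p. (~H(x) & (H(v) | ~H(p)))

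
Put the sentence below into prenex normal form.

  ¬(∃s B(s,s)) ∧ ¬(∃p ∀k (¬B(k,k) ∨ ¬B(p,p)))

∀s ∀p ∃k (¬B(s,s) ∧ B(k,k) ∧ B(p,p))

Drive negations inward (¬∀x A ≡ ∃x ¬A, ¬∃x A ≡ ∀x ¬A, De Morgan for ∧/∨):
  (∀s ¬B(s,s)) ∧ (∀p ∃k (B(k,k) ∧ B(p,p)))
All bound variables are already distinct, so no renaming is needed.
Finally move all quantifiers to the prefix:
  ∀s ∀p ∃k (¬B(s,s) ∧ B(k,k) ∧ B(p,p))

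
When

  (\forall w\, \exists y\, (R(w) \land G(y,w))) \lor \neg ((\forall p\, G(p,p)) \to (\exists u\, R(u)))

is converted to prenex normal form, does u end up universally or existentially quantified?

universal

Eliminate → and ↔ using ¬ and ∨.
  (\forall w\, \exists y\, (R(w) \land G(y,w))) \lor \neg (\neg (\forall p\, G(p,p)) \lor (\exists u\, R(u)))
Drive negations inward (¬∀x A ≡ ∃x ¬A, ¬∃x A ≡ ∀x ¬A, De Morgan for ∧/∨):
  (\forall w\, \exists y\, (R(w) \land G(y,w))) \lor (\forall p\, G(p,p)) \land (\forall u\, \neg R(u))
Finally move all quantifiers to the prefix:
  \forall w\, \exists y\, \forall p\, \forall u\, (R(w) \land G(y,w) \lor G(p,p) \land \neg R(u))
The quantifier \exists u sits under an odd number of negations (counting the antecedent side of each →), so it flips to \forall u.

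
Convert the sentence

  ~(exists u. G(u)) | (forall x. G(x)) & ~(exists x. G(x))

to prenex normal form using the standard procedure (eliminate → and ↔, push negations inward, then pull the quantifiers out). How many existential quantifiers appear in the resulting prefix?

Move each ¬ inward, flipping quantifiers it crosses:
  (forall u. ~G(u)) | (forall x. G(x)) & (forall x. ~G(x))
Rename bound variables to avoid capture: x↦u1.
  (forall u. ~G(u)) | (forall x. G(x)) & (forall u1. ~G(u1))
Extract every quantifier outward, since the variables are now distinct and don't occur free across branches:
  forall u. forall x. forall u1. (~G(u) | G(x) & ~G(u1))
The prefix is forall u forall x forall u1: 3 universal, 0 existential.

0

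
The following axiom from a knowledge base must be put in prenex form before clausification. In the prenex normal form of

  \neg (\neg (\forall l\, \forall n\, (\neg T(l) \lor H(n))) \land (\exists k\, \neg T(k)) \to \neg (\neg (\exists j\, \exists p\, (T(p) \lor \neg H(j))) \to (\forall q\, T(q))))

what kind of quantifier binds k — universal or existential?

First replace A → B with ¬A ∨ B.
  \neg (\neg (\neg (\forall l\, \forall n\, (\neg T(l) \lor H(n))) \land (\exists k\, \neg T(k))) \lor \neg (\neg \neg (\exists j\, \exists p\, (T(p) \lor \neg H(j))) \lor (\forall q\, T(q))))
Move each ¬ inward, flipping quantifiers it crosses:
  (\exists l\, \exists n\, (T(l) \land \neg H(n))) \land (\exists k\, \neg T(k)) \land ((\exists j\, \exists p\, (T(p) \lor \neg H(j))) \lor (\forall q\, T(q)))
All bound variables are already distinct, so no renaming is needed.
Extract every quantifier outward, since the variables are now distinct and don't occur free across branches:
  \exists l\, \exists n\, \exists k\, \exists j\, \exists p\, \forall q\, (T(l) \land \neg H(n) \land \neg T(k) \land (T(p) \lor \neg H(j) \lor T(q)))
The quantifier \exists k sits under an even number of negations (counting the antecedent side of each →), so it remains existential.

existential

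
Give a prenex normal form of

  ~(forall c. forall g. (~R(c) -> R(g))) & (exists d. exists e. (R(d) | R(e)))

First replace A → B with ¬A ∨ B.
  ~(forall c. forall g. (~~R(c) | R(g))) & (exists d. exists e. (R(d) | R(e)))
Drive negations inward (¬∀x A ≡ ∃x ¬A, ¬∃x A ≡ ∀x ¬A, De Morgan for ∧/∨):
  (exists c. exists g. (~R(c) & ~R(g))) & (exists d. exists e. (R(d) | R(e)))
All bound variables are already distinct, so no renaming is needed.
Extract every quantifier outward, since the variables are now distinct and don't occur free across branches:
  exists c. exists g. exists d. exists e. (~R(c) & ~R(g) & (R(d) | R(e)))

exists c. exists g. exists d. exists e. (~R(c) & ~R(g) & (R(d) | R(e)))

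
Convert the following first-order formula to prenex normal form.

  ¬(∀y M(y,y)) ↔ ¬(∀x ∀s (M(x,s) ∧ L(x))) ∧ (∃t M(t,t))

∀y ∃x ∃s ∃t ∀x1 ∀c ∀a ∃v1 ((M(y,y) ∨ (¬M(x,s) ∨ ¬L(x)) ∧ M(t,t)) ∧ (M(x1,c) ∧ L(x1) ∨ ¬M(a,a) ∨ ¬M(v1,v1)))

Rewrite implications/biconditionals: A → B as ¬A ∨ B; A ↔ B as (¬A ∨ B) ∧ (¬B ∨ A).
  (¬¬(∀y M(y,y)) ∨ ¬(∀x ∀s (M(x,s) ∧ L(x))) ∧ (∃t M(t,t))) ∧ (¬(¬(∀x ∀s (M(x,s) ∧ L(x))) ∧ (∃t M(t,t))) ∨ ¬(∀y M(y,y)))
Push ¬ through the quantifiers and connectives to reach negation normal form:
  ((∀y M(y,y)) ∨ (∃x ∃s (¬M(x,s) ∨ ¬L(x))) ∧ (∃t M(t,t))) ∧ ((∀x ∀s (M(x,s) ∧ L(x))) ∨ (∀t ¬M(t,t)) ∨ (∃y ¬M(y,y)))
Rename bound variables to avoid capture: x↦x1, s↦c, t↦a, y↦v1.
  ((∀y M(y,y)) ∨ (∃x ∃s (¬M(x,s) ∨ ¬L(x))) ∧ (∃t M(t,t))) ∧ ((∀x1 ∀c (M(x1,c) ∧ L(x1))) ∨ (∀a ¬M(a,a)) ∨ (∃v1 ¬M(v1,v1)))
Pull the quantifiers to the front (each side's bound variable is not free in the other side):
  ∀y ∃x ∃s ∃t ∀x1 ∀c ∀a ∃v1 ((M(y,y) ∨ (¬M(x,s) ∨ ¬L(x)) ∧ M(t,t)) ∧ (M(x1,c) ∧ L(x1) ∨ ¬M(a,a) ∨ ¬M(v1,v1)))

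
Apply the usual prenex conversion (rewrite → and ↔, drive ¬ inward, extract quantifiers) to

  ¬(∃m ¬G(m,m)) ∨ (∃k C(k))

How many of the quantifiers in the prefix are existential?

Drive negations inward (¬∀x A ≡ ∃x ¬A, ¬∃x A ≡ ∀x ¬A, De Morgan for ∧/∨):
  (∀m G(m,m)) ∨ (∃k C(k))
All bound variables are already distinct, so no renaming is needed.
Pull the quantifiers to the front (each side's bound variable is not free in the other side):
  ∀m ∃k (G(m,m) ∨ C(k))
The prefix is ∀m ∃k: 1 universal, 1 existential.

1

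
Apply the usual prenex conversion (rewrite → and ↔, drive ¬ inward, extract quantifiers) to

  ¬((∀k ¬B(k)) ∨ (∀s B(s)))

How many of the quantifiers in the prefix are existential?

Push ¬ through the quantifiers and connectives to reach negation normal form:
  (∃k B(k)) ∧ (∃s ¬B(s))
All bound variables are already distinct, so no renaming is needed.
Extract every quantifier outward, since the variables are now distinct and don't occur free across branches:
  ∃k ∃s (B(k) ∧ ¬B(s))
The prefix is ∃k ∃s: 0 universal, 2 existential.

2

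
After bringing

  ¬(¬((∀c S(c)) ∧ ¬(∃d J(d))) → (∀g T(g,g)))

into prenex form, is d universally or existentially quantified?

existential

First replace A → B with ¬A ∨ B.
  ¬(¬¬((∀c S(c)) ∧ ¬(∃d J(d))) ∨ (∀g T(g,g)))
Push ¬ through the quantifiers and connectives to reach negation normal form:
  ((∃c ¬S(c)) ∨ (∃d J(d))) ∧ (∃g ¬T(g,g))
All bound variables are already distinct, so no renaming is needed.
Extract every quantifier outward, since the variables are now distinct and don't occur free across branches:
  ∃c ∃d ∃g ((¬S(c) ∨ J(d)) ∧ ¬T(g,g))
The quantifier ∃d sits under an even number of negations (counting the antecedent side of each →), so it remains existential.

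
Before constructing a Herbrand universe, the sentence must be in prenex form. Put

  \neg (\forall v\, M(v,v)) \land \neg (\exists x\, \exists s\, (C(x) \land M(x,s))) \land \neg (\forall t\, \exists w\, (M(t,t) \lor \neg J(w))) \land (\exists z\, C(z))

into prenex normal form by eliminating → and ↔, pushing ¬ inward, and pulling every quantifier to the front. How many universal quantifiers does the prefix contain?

Push ¬ through the quantifiers and connectives to reach negation normal form:
  (\exists v\, \neg M(v,v)) \land (\forall x\, \forall s\, (\neg C(x) \lor \neg M(x,s))) \land (\exists t\, \forall w\, (\neg M(t,t) \land J(w))) \land (\exists z\, C(z))
All bound variables are already distinct, so no renaming is needed.
Finally move all quantifiers to the prefix:
  \exists v\, \forall x\, \forall s\, \exists t\, \forall w\, \exists z\, (\neg M(v,v) \land (\neg C(x) \lor \neg M(x,s)) \land \neg M(t,t) \land J(w) \land C(z))
The prefix is \exists v \forall x \forall s \exists t \forall w \exists z: 3 universal, 3 existential.

3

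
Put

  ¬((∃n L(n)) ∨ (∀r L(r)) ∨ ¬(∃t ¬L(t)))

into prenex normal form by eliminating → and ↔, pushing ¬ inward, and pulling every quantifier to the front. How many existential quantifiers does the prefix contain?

2

Move each ¬ inward, flipping quantifiers it crosses:
  (∀n ¬L(n)) ∧ (∃r ¬L(r)) ∧ (∃t ¬L(t))
Finally move all quantifiers to the prefix:
  ∀n ∃r ∃t (¬L(n) ∧ ¬L(r) ∧ ¬L(t))
The prefix is ∀n ∃r ∃t: 1 universal, 2 existential.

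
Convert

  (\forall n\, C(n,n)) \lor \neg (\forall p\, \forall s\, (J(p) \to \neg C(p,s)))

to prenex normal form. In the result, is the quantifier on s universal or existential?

existential

Eliminate → and ↔ using ¬ and ∨.
  (\forall n\, C(n,n)) \lor \neg (\forall p\, \forall s\, (\neg J(p) \lor \neg C(p,s)))
Push ¬ through the quantifiers and connectives to reach negation normal form:
  (\forall n\, C(n,n)) \lor (\exists p\, \exists s\, (J(p) \land C(p,s)))
Finally move all quantifiers to the prefix:
  \forall n\, \exists p\, \exists s\, (C(n,n) \lor J(p) \land C(p,s))
The quantifier \forall s sits under an odd number of negations (counting the antecedent side of each →), so it flips to \exists s.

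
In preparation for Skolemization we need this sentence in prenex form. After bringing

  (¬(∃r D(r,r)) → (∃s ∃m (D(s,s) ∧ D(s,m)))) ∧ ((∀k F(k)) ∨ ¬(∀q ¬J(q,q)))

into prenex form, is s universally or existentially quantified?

Rewrite implications/biconditionals: A → B as ¬A ∨ B.
  (¬¬(∃r D(r,r)) ∨ (∃s ∃m (D(s,s) ∧ D(s,m)))) ∧ ((∀k F(k)) ∨ ¬(∀q ¬J(q,q)))
Push ¬ through the quantifiers and connectives to reach negation normal form:
  ((∃r D(r,r)) ∨ (∃s ∃m (D(s,s) ∧ D(s,m)))) ∧ ((∀k F(k)) ∨ (∃q J(q,q)))
All bound variables are already distinct, so no renaming is needed.
Pull the quantifiers to the front (each side's bound variable is not free in the other side):
  ∃r ∃s ∃m ∀k ∃q ((D(r,r) ∨ D(s,s) ∧ D(s,m)) ∧ (F(k) ∨ J(q,q)))
The quantifier ∃s sits under an even number of negations (counting the antecedent side of each →), so it remains existential.

existential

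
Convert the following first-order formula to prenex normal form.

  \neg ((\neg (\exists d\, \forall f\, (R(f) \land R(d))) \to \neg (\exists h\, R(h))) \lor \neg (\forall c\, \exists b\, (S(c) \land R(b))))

\forall d\, \exists f\, \exists h\, \forall c\, \exists b\, ((\neg R(f) \lor \neg R(d)) \land R(h) \land S(c) \land R(b))

First replace A → B with ¬A ∨ B.
  \neg (\neg \neg (\exists d\, \forall f\, (R(f) \land R(d))) \lor \neg (\exists h\, R(h)) \lor \neg (\forall c\, \exists b\, (S(c) \land R(b))))
Push ¬ through the quantifiers and connectives to reach negation normal form:
  (\forall d\, \exists f\, (\neg R(f) \lor \neg R(d))) \land (\exists h\, R(h)) \land (\forall c\, \exists b\, (S(c) \land R(b)))
All bound variables are already distinct, so no renaming is needed.
Finally move all quantifiers to the prefix:
  \forall d\, \exists f\, \exists h\, \forall c\, \exists b\, ((\neg R(f) \lor \neg R(d)) \land R(h) \land S(c) \land R(b))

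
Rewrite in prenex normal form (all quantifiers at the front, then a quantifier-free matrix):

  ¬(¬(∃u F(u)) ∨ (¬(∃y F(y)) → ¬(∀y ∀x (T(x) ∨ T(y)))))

Eliminate → and ↔ using ¬ and ∨.
  ¬(¬(∃u F(u)) ∨ ¬¬(∃y F(y)) ∨ ¬(∀y ∀x (T(x) ∨ T(y))))
Drive negations inward (¬∀x A ≡ ∃x ¬A, ¬∃x A ≡ ∀x ¬A, De Morgan for ∧/∨):
  (∃u F(u)) ∧ (∀y ¬F(y)) ∧ (∀y ∀x (T(x) ∨ T(y)))
Give each quantifier a distinct variable: y↦w.
  (∃u F(u)) ∧ (∀y ¬F(y)) ∧ (∀w ∀x (T(x) ∨ T(w)))
Finally move all quantifiers to the prefix:
  ∃u ∀y ∀w ∀x (F(u) ∧ ¬F(y) ∧ (T(x) ∨ T(w)))

∃u ∀y ∀w ∀x (F(u) ∧ ¬F(y) ∧ (T(x) ∨ T(w)))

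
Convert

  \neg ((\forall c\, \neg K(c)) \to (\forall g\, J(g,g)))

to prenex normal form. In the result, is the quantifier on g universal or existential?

existential

First replace A → B with ¬A ∨ B.
  \neg (\neg (\forall c\, \neg K(c)) \lor (\forall g\, J(g,g)))
Push ¬ through the quantifiers and connectives to reach negation normal form:
  (\forall c\, \neg K(c)) \land (\exists g\, \neg J(g,g))
All bound variables are already distinct, so no renaming is needed.
Pull the quantifiers to the front (each side's bound variable is not free in the other side):
  \forall c\, \exists g\, (\neg K(c) \land \neg J(g,g))
The quantifier \forall g sits under an odd number of negations (counting the antecedent side of each →), so it flips to \exists g.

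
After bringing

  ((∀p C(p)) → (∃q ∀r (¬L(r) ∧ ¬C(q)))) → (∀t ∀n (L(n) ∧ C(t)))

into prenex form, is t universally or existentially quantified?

Rewrite implications/biconditionals: A → B as ¬A ∨ B.
  ¬(¬(∀p C(p)) ∨ (∃q ∀r (¬L(r) ∧ ¬C(q)))) ∨ (∀t ∀n (L(n) ∧ C(t)))
Push ¬ through the quantifiers and connectives to reach negation normal form:
  (∀p C(p)) ∧ (∀q ∃r (L(r) ∨ C(q))) ∨ (∀t ∀n (L(n) ∧ C(t)))
All bound variables are already distinct, so no renaming is needed.
Pull the quantifiers to the front (each side's bound variable is not free in the other side):
  ∀p ∀q ∃r ∀t ∀n (C(p) ∧ (L(r) ∨ C(q)) ∨ L(n) ∧ C(t))
The quantifier ∀t sits under an even number of negations (counting the antecedent side of each →), so it remains universal.

universal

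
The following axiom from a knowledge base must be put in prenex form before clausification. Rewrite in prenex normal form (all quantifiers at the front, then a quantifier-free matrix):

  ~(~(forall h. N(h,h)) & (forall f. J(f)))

Drive negations inward (¬∀x A ≡ ∃x ¬A, ¬∃x A ≡ ∀x ¬A, De Morgan for ∧/∨):
  (forall h. N(h,h)) | (exists f. ~J(f))
Pull the quantifiers to the front (each side's bound variable is not free in the other side):
  forall h. exists f. (N(h,h) | ~J(f))

forall h. exists f. (N(h,h) | ~J(f))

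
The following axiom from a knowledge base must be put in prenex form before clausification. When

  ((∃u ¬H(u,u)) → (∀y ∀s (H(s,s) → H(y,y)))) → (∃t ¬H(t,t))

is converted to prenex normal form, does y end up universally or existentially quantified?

First replace A → B with ¬A ∨ B.
  ¬(¬(∃u ¬H(u,u)) ∨ (∀y ∀s (¬H(s,s) ∨ H(y,y)))) ∨ (∃t ¬H(t,t))
Drive negations inward (¬∀x A ≡ ∃x ¬A, ¬∃x A ≡ ∀x ¬A, De Morgan for ∧/∨):
  (∃u ¬H(u,u)) ∧ (∃y ∃s (H(s,s) ∧ ¬H(y,y))) ∨ (∃t ¬H(t,t))
Extract every quantifier outward, since the variables are now distinct and don't occur free across branches:
  ∃u ∃y ∃s ∃t (¬H(u,u) ∧ H(s,s) ∧ ¬H(y,y) ∨ ¬H(t,t))
The quantifier ∀y sits under an odd number of negations (counting the antecedent side of each →), so it flips to ∃y.

existential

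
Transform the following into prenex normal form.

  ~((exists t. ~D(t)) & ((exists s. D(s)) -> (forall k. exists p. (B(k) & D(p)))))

Rewrite implications/biconditionals: A → B as ¬A ∨ B.
  ~((exists t. ~D(t)) & (~(exists s. D(s)) | (forall k. exists p. (B(k) & D(p)))))
Push ¬ through the quantifiers and connectives to reach negation normal form:
  (forall t. D(t)) | (exists s. D(s)) & (exists k. forall p. (~B(k) | ~D(p)))
All bound variables are already distinct, so no renaming is needed.
Extract every quantifier outward, since the variables are now distinct and don't occur free across branches:
  forall t. exists s. exists k. forall p. (D(t) | D(s) & (~B(k) | ~D(p)))

forall t. exists s. exists k. forall p. (D(t) | D(s) & (~B(k) | ~D(p)))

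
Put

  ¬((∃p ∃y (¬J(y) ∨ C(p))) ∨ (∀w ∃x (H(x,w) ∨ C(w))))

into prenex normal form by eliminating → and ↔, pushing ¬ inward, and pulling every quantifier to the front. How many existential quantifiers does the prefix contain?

Drive negations inward (¬∀x A ≡ ∃x ¬A, ¬∃x A ≡ ∀x ¬A, De Morgan for ∧/∨):
  (∀p ∀y (J(y) ∧ ¬C(p))) ∧ (∃w ∀x (¬H(x,w) ∧ ¬C(w)))
Finally move all quantifiers to the prefix:
  ∀p ∀y ∃w ∀x (J(y) ∧ ¬C(p) ∧ ¬H(x,w) ∧ ¬C(w))
The prefix is ∀p ∀y ∃w ∀x: 3 universal, 1 existential.

1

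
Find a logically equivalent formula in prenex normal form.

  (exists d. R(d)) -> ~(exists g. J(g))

First replace A → B with ¬A ∨ B.
  ~(exists d. R(d)) | ~(exists g. J(g))
Push ¬ through the quantifiers and connectives to reach negation normal form:
  (forall d. ~R(d)) | (forall g. ~J(g))
All bound variables are already distinct, so no renaming is needed.
Pull the quantifiers to the front (each side's bound variable is not free in the other side):
  forall d. forall g. (~R(d) | ~J(g))

forall d. forall g. (~R(d) | ~J(g))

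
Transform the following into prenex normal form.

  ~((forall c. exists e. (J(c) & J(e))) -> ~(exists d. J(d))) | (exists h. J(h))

forall c. exists e. exists d. exists h. (J(c) & J(e) & J(d) | J(h))

Eliminate → and ↔ using ¬ and ∨.
  ~(~(forall c. exists e. (J(c) & J(e))) | ~(exists d. J(d))) | (exists h. J(h))
Move each ¬ inward, flipping quantifiers it crosses:
  (forall c. exists e. (J(c) & J(e))) & (exists d. J(d)) | (exists h. J(h))
All bound variables are already distinct, so no renaming is needed.
Pull the quantifiers to the front (each side's bound variable is not free in the other side):
  forall c. exists e. exists d. exists h. (J(c) & J(e) & J(d) | J(h))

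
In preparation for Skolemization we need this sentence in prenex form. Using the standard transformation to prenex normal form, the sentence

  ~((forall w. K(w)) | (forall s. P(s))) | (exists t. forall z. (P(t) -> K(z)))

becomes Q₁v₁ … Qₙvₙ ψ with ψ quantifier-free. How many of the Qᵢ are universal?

1

Rewrite implications/biconditionals: A → B as ¬A ∨ B.
  ~((forall w. K(w)) | (forall s. P(s))) | (exists t. forall z. (~P(t) | K(z)))
Move each ¬ inward, flipping quantifiers it crosses:
  (exists w. ~K(w)) & (exists s. ~P(s)) | (exists t. forall z. (~P(t) | K(z)))
All bound variables are already distinct, so no renaming is needed.
Extract every quantifier outward, since the variables are now distinct and don't occur free across branches:
  exists w. exists s. exists t. forall z. (~K(w) & ~P(s) | ~P(t) | K(z))
The prefix is exists w exists s exists t forall z: 1 universal, 3 existential.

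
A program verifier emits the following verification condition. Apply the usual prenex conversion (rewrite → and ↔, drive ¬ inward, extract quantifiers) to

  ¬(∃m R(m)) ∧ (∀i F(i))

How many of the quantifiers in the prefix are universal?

2

Move each ¬ inward, flipping quantifiers it crosses:
  (∀m ¬R(m)) ∧ (∀i F(i))
All bound variables are already distinct, so no renaming is needed.
Finally move all quantifiers to the prefix:
  ∀m ∀i (¬R(m) ∧ F(i))
The prefix is ∀m ∀i: 2 universal, 0 existential.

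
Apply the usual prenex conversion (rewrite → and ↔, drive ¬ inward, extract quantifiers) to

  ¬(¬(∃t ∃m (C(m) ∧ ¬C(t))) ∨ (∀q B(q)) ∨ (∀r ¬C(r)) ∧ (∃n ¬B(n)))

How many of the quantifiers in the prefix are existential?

Push ¬ through the quantifiers and connectives to reach negation normal form:
  (∃t ∃m (C(m) ∧ ¬C(t))) ∧ (∃q ¬B(q)) ∧ ((∃r C(r)) ∨ (∀n B(n)))
All bound variables are already distinct, so no renaming is needed.
Pull the quantifiers to the front (each side's bound variable is not free in the other side):
  ∃t ∃m ∃q ∃r ∀n (C(m) ∧ ¬C(t) ∧ ¬B(q) ∧ (C(r) ∨ B(n)))
The prefix is ∃t ∃m ∃q ∃r ∀n: 1 universal, 4 existential.

4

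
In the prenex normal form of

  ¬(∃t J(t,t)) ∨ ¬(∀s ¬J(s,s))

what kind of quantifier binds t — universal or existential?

Push ¬ through the quantifiers and connectives to reach negation normal form:
  (∀t ¬J(t,t)) ∨ (∃s J(s,s))
Pull the quantifiers to the front (each side's bound variable is not free in the other side):
  ∀t ∃s (¬J(t,t) ∨ J(s,s))
The quantifier ∃t sits under an odd number of negations, so it flips to ∀t.

universal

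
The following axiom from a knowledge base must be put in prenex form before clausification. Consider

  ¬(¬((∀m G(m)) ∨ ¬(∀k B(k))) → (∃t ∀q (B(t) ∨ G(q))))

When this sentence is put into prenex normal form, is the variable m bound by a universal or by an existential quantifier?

existential

Eliminate → and ↔ using ¬ and ∨.
  ¬(¬¬((∀m G(m)) ∨ ¬(∀k B(k))) ∨ (∃t ∀q (B(t) ∨ G(q))))
Drive negations inward (¬∀x A ≡ ∃x ¬A, ¬∃x A ≡ ∀x ¬A, De Morgan for ∧/∨):
  (∃m ¬G(m)) ∧ (∀k B(k)) ∧ (∀t ∃q (¬B(t) ∧ ¬G(q)))
All bound variables are already distinct, so no renaming is needed.
Pull the quantifiers to the front (each side's bound variable is not free in the other side):
  ∃m ∀k ∀t ∃q (¬G(m) ∧ B(k) ∧ ¬B(t) ∧ ¬G(q))
The quantifier ∀m sits under an odd number of negations (counting the antecedent side of each →), so it flips to ∃m.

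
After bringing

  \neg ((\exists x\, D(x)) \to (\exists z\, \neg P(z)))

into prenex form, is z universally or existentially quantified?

Eliminate → and ↔ using ¬ and ∨.
  \neg (\neg (\exists x\, D(x)) \lor (\exists z\, \neg P(z)))
Drive negations inward (¬∀x A ≡ ∃x ¬A, ¬∃x A ≡ ∀x ¬A, De Morgan for ∧/∨):
  (\exists x\, D(x)) \land (\forall z\, P(z))
Finally move all quantifiers to the prefix:
  \exists x\, \forall z\, (D(x) \land P(z))
The quantifier \exists z sits under an odd number of negations (counting the antecedent side of each →), so it flips to \forall z.

universal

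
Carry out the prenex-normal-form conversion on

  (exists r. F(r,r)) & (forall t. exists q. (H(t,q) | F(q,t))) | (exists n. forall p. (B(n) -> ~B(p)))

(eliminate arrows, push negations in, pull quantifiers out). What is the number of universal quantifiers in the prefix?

Eliminate → and ↔ using ¬ and ∨.
  (exists r. F(r,r)) & (forall t. exists q. (H(t,q) | F(q,t))) | (exists n. forall p. (~B(n) | ~B(p)))
Pull the quantifiers to the front (each side's bound variable is not free in the other side):
  exists r. forall t. exists q. exists n. forall p. (F(r,r) & (H(t,q) | F(q,t)) | ~B(n) | ~B(p))
The prefix is exists r forall t exists q exists n forall p: 2 universal, 3 existential.

2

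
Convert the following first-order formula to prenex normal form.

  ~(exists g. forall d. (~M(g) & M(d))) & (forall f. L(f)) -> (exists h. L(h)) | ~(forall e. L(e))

exists g. forall d. exists f. exists h. exists e. (~M(g) & M(d) | ~L(f) | L(h) | ~L(e))

Eliminate → and ↔ using ¬ and ∨.
  ~(~(exists g. forall d. (~M(g) & M(d))) & (forall f. L(f))) | (exists h. L(h)) | ~(forall e. L(e))
Drive negations inward (¬∀x A ≡ ∃x ¬A, ¬∃x A ≡ ∀x ¬A, De Morgan for ∧/∨):
  (exists g. forall d. (~M(g) & M(d))) | (exists f. ~L(f)) | (exists h. L(h)) | (exists e. ~L(e))
All bound variables are already distinct, so no renaming is needed.
Extract every quantifier outward, since the variables are now distinct and don't occur free across branches:
  exists g. forall d. exists f. exists h. exists e. (~M(g) & M(d) | ~L(f) | L(h) | ~L(e))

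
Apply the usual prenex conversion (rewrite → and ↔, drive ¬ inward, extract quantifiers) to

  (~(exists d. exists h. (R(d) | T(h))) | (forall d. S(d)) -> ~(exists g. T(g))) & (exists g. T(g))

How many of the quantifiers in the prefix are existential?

4

Eliminate → and ↔ using ¬ and ∨.
  (~(~(exists d. exists h. (R(d) | T(h))) | (forall d. S(d))) | ~(exists g. T(g))) & (exists g. T(g))
Push ¬ through the quantifiers and connectives to reach negation normal form:
  ((exists d. exists h. (R(d) | T(h))) & (exists d. ~S(d)) | (forall g. ~T(g))) & (exists g. T(g))
Standardize variables apart so no two quantifiers bind the same name: d↦t, g↦s.
  ((exists d. exists h. (R(d) | T(h))) & (exists t. ~S(t)) | (forall g. ~T(g))) & (exists s. T(s))
Finally move all quantifiers to the prefix:
  exists d. exists h. exists t. forall g. exists s. (((R(d) | T(h)) & ~S(t) | ~T(g)) & T(s))
The prefix is exists d exists h exists t forall g exists s: 1 universal, 4 existential.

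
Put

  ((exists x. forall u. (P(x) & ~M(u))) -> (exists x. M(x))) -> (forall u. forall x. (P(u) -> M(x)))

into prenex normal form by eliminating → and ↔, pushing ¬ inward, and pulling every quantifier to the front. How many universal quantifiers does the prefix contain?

4

Eliminate → and ↔ using ¬ and ∨.
  ~(~(exists x. forall u. (P(x) & ~M(u))) | (exists x. M(x))) | (forall u. forall x. (~P(u) | M(x)))
Drive negations inward (¬∀x A ≡ ∃x ¬A, ¬∃x A ≡ ∀x ¬A, De Morgan for ∧/∨):
  (exists x. forall u. (P(x) & ~M(u))) & (forall x. ~M(x)) | (forall u. forall x. (~P(u) | M(x)))
Standardize variables apart so no two quantifiers bind the same name: x↦r, u↦b, x↦v1.
  (exists x. forall u. (P(x) & ~M(u))) & (forall r. ~M(r)) | (forall b. forall v1. (~P(b) | M(v1)))
Extract every quantifier outward, since the variables are now distinct and don't occur free across branches:
  exists x. forall u. forall r. forall b. forall v1. (P(x) & ~M(u) & ~M(r) | ~P(b) | M(v1))
The prefix is exists x forall u forall r forall b forall v1: 4 universal, 1 existential.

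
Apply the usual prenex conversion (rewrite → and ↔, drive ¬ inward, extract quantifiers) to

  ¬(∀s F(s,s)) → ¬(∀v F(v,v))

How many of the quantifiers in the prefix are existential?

1

Rewrite implications/biconditionals: A → B as ¬A ∨ B.
  ¬¬(∀s F(s,s)) ∨ ¬(∀v F(v,v))
Drive negations inward (¬∀x A ≡ ∃x ¬A, ¬∃x A ≡ ∀x ¬A, De Morgan for ∧/∨):
  (∀s F(s,s)) ∨ (∃v ¬F(v,v))
Pull the quantifiers to the front (each side's bound variable is not free in the other side):
  ∀s ∃v (F(s,s) ∨ ¬F(v,v))
The prefix is ∀s ∃v: 1 universal, 1 existential.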